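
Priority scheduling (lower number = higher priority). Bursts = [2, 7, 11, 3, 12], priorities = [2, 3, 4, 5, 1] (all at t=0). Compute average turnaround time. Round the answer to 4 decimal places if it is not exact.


Sort by priority (ascending = highest first):
Order: [(1, 12), (2, 2), (3, 7), (4, 11), (5, 3)]
Completion times:
  Priority 1, burst=12, C=12
  Priority 2, burst=2, C=14
  Priority 3, burst=7, C=21
  Priority 4, burst=11, C=32
  Priority 5, burst=3, C=35
Average turnaround = 114/5 = 22.8

22.8


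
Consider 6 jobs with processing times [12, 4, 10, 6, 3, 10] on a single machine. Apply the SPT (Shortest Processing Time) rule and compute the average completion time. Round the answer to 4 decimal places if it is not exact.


Sort jobs by processing time (SPT order): [3, 4, 6, 10, 10, 12]
Compute completion times sequentially:
  Job 1: processing = 3, completes at 3
  Job 2: processing = 4, completes at 7
  Job 3: processing = 6, completes at 13
  Job 4: processing = 10, completes at 23
  Job 5: processing = 10, completes at 33
  Job 6: processing = 12, completes at 45
Sum of completion times = 124
Average completion time = 124/6 = 20.6667

20.6667


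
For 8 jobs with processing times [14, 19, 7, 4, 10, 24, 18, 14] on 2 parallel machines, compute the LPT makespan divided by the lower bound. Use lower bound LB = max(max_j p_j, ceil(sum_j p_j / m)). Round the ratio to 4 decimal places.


LPT order: [24, 19, 18, 14, 14, 10, 7, 4]
Machine loads after assignment: [55, 55]
LPT makespan = 55
Lower bound = max(max_job, ceil(total/2)) = max(24, 55) = 55
Ratio = 55 / 55 = 1.0

1.0


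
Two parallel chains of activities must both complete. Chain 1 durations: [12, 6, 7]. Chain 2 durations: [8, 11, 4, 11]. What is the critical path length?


Path A total = 12 + 6 + 7 = 25
Path B total = 8 + 11 + 4 + 11 = 34
Critical path = longest path = max(25, 34) = 34

34


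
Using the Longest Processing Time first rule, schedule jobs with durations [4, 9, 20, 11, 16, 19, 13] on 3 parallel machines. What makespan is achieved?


Sort jobs in decreasing order (LPT): [20, 19, 16, 13, 11, 9, 4]
Assign each job to the least loaded machine:
  Machine 1: jobs [20, 9, 4], load = 33
  Machine 2: jobs [19, 11], load = 30
  Machine 3: jobs [16, 13], load = 29
Makespan = max load = 33

33


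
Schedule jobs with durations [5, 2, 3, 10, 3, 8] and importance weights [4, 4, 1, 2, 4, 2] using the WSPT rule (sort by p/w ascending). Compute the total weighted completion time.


Compute p/w ratios and sort ascending (WSPT): [(2, 4), (3, 4), (5, 4), (3, 1), (8, 2), (10, 2)]
Compute weighted completion times:
  Job (p=2,w=4): C=2, w*C=4*2=8
  Job (p=3,w=4): C=5, w*C=4*5=20
  Job (p=5,w=4): C=10, w*C=4*10=40
  Job (p=3,w=1): C=13, w*C=1*13=13
  Job (p=8,w=2): C=21, w*C=2*21=42
  Job (p=10,w=2): C=31, w*C=2*31=62
Total weighted completion time = 185

185


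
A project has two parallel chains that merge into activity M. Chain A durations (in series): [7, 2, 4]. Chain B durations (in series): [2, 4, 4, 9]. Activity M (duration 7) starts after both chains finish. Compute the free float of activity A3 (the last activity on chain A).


ES(A3) = sum of predecessors on chain A = 9
EF(A3) = ES + duration = 9 + 4 = 13
Successor of A3 is M. ES(M) = max(sum(A), sum(B)) = max(13, 19) = 19
Free float = ES(successor) - EF(current) = 19 - 13 = 6

6


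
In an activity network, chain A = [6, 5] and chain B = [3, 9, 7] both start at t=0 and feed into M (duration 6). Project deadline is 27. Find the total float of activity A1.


Forward pass: ES(A1) = sum of predecessors on chain A = 0
EF = ES + duration = 0 + 6 = 6
Backward pass: LF(M) = deadline = 27; LS(M) = 27 - 6 = 21
LF(A1) = LS(M) - sum(successors on chain A) = 21 - 5 = 16
LS = LF - duration = 16 - 6 = 10
Total float = LS - ES = 10 - 0 = 10

10


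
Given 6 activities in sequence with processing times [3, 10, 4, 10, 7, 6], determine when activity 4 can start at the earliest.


Activity 4 starts after activities 1 through 3 complete.
Predecessor durations: [3, 10, 4]
ES = 3 + 10 + 4 = 17

17


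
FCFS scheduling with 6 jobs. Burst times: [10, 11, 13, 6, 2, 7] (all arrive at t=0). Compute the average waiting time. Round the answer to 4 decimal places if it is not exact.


FCFS order (as given): [10, 11, 13, 6, 2, 7]
Waiting times:
  Job 1: wait = 0
  Job 2: wait = 10
  Job 3: wait = 21
  Job 4: wait = 34
  Job 5: wait = 40
  Job 6: wait = 42
Sum of waiting times = 147
Average waiting time = 147/6 = 24.5

24.5


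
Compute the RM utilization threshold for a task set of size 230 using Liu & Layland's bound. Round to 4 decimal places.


Compute 2^(1/230) = 1.0030182291
Subtract 1: 1.0030182291 - 1 = 0.0030182291
Multiply by n: 230 * 0.0030182291 = 0.6941926930
Round to 4 dp: 0.6942

0.6942


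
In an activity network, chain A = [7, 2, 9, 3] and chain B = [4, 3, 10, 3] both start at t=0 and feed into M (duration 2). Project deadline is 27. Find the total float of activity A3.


Forward pass: ES(A3) = sum of predecessors on chain A = 9
EF = ES + duration = 9 + 9 = 18
Backward pass: LF(M) = deadline = 27; LS(M) = 27 - 2 = 25
LF(A3) = LS(M) - sum(successors on chain A) = 25 - 3 = 22
LS = LF - duration = 22 - 9 = 13
Total float = LS - ES = 13 - 9 = 4

4


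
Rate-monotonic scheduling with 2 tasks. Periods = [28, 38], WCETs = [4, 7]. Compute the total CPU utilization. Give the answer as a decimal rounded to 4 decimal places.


Compute individual utilizations (exact fractions):
  Task 1: C/T = 4/28 = 1/7 (approx. 0.1429)
  Task 2: C/T = 7/38 (approx. 0.1842)
Total utilization U = 1/7 + 7/38 = 87/266
Rounded to 4 decimal places: U = 0.3271
RM (Liu & Layland) bound for 2 tasks = 0.828427; compare with U = 87/266 (approx. 0.327068)
U <= bound, so schedulable by RM sufficient condition.

0.3271


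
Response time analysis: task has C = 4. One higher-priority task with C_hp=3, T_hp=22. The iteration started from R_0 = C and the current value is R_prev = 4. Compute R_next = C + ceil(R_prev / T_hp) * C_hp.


R_next = C + ceil(R_prev / T_hp) * C_hp
ceil(4 / 22) = ceil(0.1818) = 1
Interference = 1 * 3 = 3
R_next = 4 + 3 = 7

7


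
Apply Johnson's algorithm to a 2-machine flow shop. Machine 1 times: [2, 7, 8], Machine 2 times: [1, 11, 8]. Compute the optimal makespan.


Apply Johnson's rule:
  Group 1 (a <= b): [(2, 7, 11), (3, 8, 8)]
  Group 2 (a > b): [(1, 2, 1)]
Optimal job order: [2, 3, 1]
Schedule:
  Job 2: M1 done at 7, M2 done at 18
  Job 3: M1 done at 15, M2 done at 26
  Job 1: M1 done at 17, M2 done at 27
Makespan = 27

27


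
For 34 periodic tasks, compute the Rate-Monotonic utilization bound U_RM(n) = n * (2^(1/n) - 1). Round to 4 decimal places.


Compute 2^(1/34) = 1.0205959096
Subtract 1: 1.0205959096 - 1 = 0.0205959096
Multiply by n: 34 * 0.0205959096 = 0.7002609264
Round to 4 dp: 0.7003

0.7003


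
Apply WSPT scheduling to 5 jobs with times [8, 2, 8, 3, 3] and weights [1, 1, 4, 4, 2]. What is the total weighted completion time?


Compute p/w ratios and sort ascending (WSPT): [(3, 4), (3, 2), (2, 1), (8, 4), (8, 1)]
Compute weighted completion times:
  Job (p=3,w=4): C=3, w*C=4*3=12
  Job (p=3,w=2): C=6, w*C=2*6=12
  Job (p=2,w=1): C=8, w*C=1*8=8
  Job (p=8,w=4): C=16, w*C=4*16=64
  Job (p=8,w=1): C=24, w*C=1*24=24
Total weighted completion time = 120

120


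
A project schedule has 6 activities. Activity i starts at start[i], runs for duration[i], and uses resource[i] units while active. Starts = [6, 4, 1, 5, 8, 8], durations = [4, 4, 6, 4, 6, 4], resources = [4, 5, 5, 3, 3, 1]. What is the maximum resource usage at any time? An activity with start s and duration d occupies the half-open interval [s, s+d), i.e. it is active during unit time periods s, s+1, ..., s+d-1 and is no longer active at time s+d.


Each activity i is active on [start_i, start_i + duration_i).
Compute total resource usage per time slot:
  t=0: active resources = [], total = 0
  t=1: active resources = [5], total = 5
  t=2: active resources = [5], total = 5
  t=3: active resources = [5], total = 5
  t=4: active resources = [5, 5], total = 10
  t=5: active resources = [5, 5, 3], total = 13
  t=6: active resources = [4, 5, 5, 3], total = 17
  t=7: active resources = [4, 5, 3], total = 12
  t=8: active resources = [4, 3, 3, 1], total = 11
  t=9: active resources = [4, 3, 1], total = 8
  t=10: active resources = [3, 1], total = 4
  t=11: active resources = [3, 1], total = 4
  t=12: active resources = [3], total = 3
  t=13: active resources = [3], total = 3
Peak resource demand = 17

17


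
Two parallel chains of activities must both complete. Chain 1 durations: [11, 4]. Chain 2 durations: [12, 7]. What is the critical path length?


Path A total = 11 + 4 = 15
Path B total = 12 + 7 = 19
Critical path = longest path = max(15, 19) = 19

19


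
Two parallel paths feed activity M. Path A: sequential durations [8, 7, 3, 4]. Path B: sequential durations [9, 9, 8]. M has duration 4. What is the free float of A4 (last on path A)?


ES(A4) = sum of predecessors on chain A = 18
EF(A4) = ES + duration = 18 + 4 = 22
Successor of A4 is M. ES(M) = max(sum(A), sum(B)) = max(22, 26) = 26
Free float = ES(successor) - EF(current) = 26 - 22 = 4

4


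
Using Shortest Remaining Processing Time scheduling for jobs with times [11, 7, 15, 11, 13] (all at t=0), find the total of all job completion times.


Since all jobs arrive at t=0, SRPT equals SPT ordering.
SPT order: [7, 11, 11, 13, 15]
Completion times:
  Job 1: p=7, C=7
  Job 2: p=11, C=18
  Job 3: p=11, C=29
  Job 4: p=13, C=42
  Job 5: p=15, C=57
Total completion time = 7 + 18 + 29 + 42 + 57 = 153

153


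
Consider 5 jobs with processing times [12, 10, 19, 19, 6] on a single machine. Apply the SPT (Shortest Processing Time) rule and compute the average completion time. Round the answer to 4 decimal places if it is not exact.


Sort jobs by processing time (SPT order): [6, 10, 12, 19, 19]
Compute completion times sequentially:
  Job 1: processing = 6, completes at 6
  Job 2: processing = 10, completes at 16
  Job 3: processing = 12, completes at 28
  Job 4: processing = 19, completes at 47
  Job 5: processing = 19, completes at 66
Sum of completion times = 163
Average completion time = 163/5 = 32.6

32.6


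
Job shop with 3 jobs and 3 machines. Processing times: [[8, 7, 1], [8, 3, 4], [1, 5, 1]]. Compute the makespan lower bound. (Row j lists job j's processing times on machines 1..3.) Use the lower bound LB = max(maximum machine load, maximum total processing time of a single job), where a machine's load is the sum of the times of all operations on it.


Machine loads:
  Machine 1: 8 + 8 + 1 = 17
  Machine 2: 7 + 3 + 5 = 15
  Machine 3: 1 + 4 + 1 = 6
Max machine load = 17
Job totals:
  Job 1: 16
  Job 2: 15
  Job 3: 7
Max job total = 16
Lower bound = max(17, 16) = 17

17


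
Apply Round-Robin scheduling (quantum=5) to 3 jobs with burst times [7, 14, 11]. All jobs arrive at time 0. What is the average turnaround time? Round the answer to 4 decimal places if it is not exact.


Time quantum = 5
Execution trace:
  J1 runs 5 units, time = 5
  J2 runs 5 units, time = 10
  J3 runs 5 units, time = 15
  J1 runs 2 units, time = 17
  J2 runs 5 units, time = 22
  J3 runs 5 units, time = 27
  J2 runs 4 units, time = 31
  J3 runs 1 units, time = 32
Finish times: [17, 31, 32]
Average turnaround = 80/3 = 26.6667

26.6667


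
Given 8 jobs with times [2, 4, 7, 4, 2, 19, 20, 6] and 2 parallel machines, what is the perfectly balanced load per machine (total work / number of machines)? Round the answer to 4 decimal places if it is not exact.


Total processing time = 2 + 4 + 7 + 4 + 2 + 19 + 20 + 6 = 64
Number of machines = 2
Ideal balanced load = 64 / 2 = 32.0

32.0


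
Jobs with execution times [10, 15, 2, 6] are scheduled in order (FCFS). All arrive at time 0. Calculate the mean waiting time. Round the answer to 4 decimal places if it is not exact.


FCFS order (as given): [10, 15, 2, 6]
Waiting times:
  Job 1: wait = 0
  Job 2: wait = 10
  Job 3: wait = 25
  Job 4: wait = 27
Sum of waiting times = 62
Average waiting time = 62/4 = 15.5

15.5


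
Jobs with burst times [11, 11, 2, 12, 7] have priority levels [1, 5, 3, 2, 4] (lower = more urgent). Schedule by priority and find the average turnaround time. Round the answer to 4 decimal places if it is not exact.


Sort by priority (ascending = highest first):
Order: [(1, 11), (2, 12), (3, 2), (4, 7), (5, 11)]
Completion times:
  Priority 1, burst=11, C=11
  Priority 2, burst=12, C=23
  Priority 3, burst=2, C=25
  Priority 4, burst=7, C=32
  Priority 5, burst=11, C=43
Average turnaround = 134/5 = 26.8

26.8


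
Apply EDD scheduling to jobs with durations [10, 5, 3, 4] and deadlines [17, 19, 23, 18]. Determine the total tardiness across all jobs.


Sort by due date (EDD order): [(10, 17), (4, 18), (5, 19), (3, 23)]
Compute completion times and tardiness:
  Job 1: p=10, d=17, C=10, tardiness=max(0,10-17)=0
  Job 2: p=4, d=18, C=14, tardiness=max(0,14-18)=0
  Job 3: p=5, d=19, C=19, tardiness=max(0,19-19)=0
  Job 4: p=3, d=23, C=22, tardiness=max(0,22-23)=0
Total tardiness = 0

0


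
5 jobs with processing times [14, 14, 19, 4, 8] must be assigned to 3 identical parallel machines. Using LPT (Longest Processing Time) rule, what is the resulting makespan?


Sort jobs in decreasing order (LPT): [19, 14, 14, 8, 4]
Assign each job to the least loaded machine:
  Machine 1: jobs [19], load = 19
  Machine 2: jobs [14, 8], load = 22
  Machine 3: jobs [14, 4], load = 18
Makespan = max load = 22

22


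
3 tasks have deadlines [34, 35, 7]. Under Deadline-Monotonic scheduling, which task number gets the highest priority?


Sort tasks by relative deadline (ascending):
  Task 3: deadline = 7
  Task 1: deadline = 34
  Task 2: deadline = 35
Priority order (highest first): [3, 1, 2]
Highest priority task = 3

3


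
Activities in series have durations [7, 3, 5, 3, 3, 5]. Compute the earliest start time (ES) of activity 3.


Activity 3 starts after activities 1 through 2 complete.
Predecessor durations: [7, 3]
ES = 7 + 3 = 10

10


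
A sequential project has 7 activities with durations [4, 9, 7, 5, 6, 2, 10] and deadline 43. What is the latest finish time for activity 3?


LF(activity 3) = deadline - sum of successor durations
Successors: activities 4 through 7 with durations [5, 6, 2, 10]
Sum of successor durations = 23
LF = 43 - 23 = 20

20


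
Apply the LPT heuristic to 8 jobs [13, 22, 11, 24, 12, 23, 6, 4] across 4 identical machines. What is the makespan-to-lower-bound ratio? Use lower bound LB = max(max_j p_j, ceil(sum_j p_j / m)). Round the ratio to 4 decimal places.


LPT order: [24, 23, 22, 13, 12, 11, 6, 4]
Machine loads after assignment: [28, 29, 33, 25]
LPT makespan = 33
Lower bound = max(max_job, ceil(total/4)) = max(24, 29) = 29
Ratio = 33 / 29 = 1.1379

1.1379


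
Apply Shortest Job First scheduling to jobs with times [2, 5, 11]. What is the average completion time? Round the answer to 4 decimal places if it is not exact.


SJF order (ascending): [2, 5, 11]
Completion times:
  Job 1: burst=2, C=2
  Job 2: burst=5, C=7
  Job 3: burst=11, C=18
Average completion = 27/3 = 9.0

9.0


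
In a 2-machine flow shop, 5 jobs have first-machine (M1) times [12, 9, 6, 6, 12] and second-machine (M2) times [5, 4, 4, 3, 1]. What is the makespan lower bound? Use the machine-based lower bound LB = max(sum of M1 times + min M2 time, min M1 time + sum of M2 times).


LB1 = sum(M1 times) + min(M2 times) = 45 + 1 = 46
LB2 = min(M1 times) + sum(M2 times) = 6 + 17 = 23
Lower bound = max(LB1, LB2) = max(46, 23) = 46

46


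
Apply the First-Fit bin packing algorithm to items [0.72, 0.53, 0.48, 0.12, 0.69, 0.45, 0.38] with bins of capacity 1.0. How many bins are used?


Place items sequentially using First-Fit:
  Item 0.72 -> new Bin 1
  Item 0.53 -> new Bin 2
  Item 0.48 -> new Bin 3
  Item 0.12 -> Bin 1 (now 0.84)
  Item 0.69 -> new Bin 4
  Item 0.45 -> Bin 2 (now 0.98)
  Item 0.38 -> Bin 3 (now 0.86)
Total bins used = 4

4


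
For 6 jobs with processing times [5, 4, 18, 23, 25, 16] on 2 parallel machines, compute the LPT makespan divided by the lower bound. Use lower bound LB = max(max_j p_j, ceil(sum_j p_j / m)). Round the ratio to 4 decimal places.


LPT order: [25, 23, 18, 16, 5, 4]
Machine loads after assignment: [46, 45]
LPT makespan = 46
Lower bound = max(max_job, ceil(total/2)) = max(25, 46) = 46
Ratio = 46 / 46 = 1.0

1.0


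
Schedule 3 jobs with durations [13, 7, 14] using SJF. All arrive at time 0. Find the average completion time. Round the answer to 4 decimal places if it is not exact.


SJF order (ascending): [7, 13, 14]
Completion times:
  Job 1: burst=7, C=7
  Job 2: burst=13, C=20
  Job 3: burst=14, C=34
Average completion = 61/3 = 20.3333

20.3333


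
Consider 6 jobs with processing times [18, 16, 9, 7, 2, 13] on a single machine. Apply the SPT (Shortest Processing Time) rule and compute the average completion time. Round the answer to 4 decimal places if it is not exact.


Sort jobs by processing time (SPT order): [2, 7, 9, 13, 16, 18]
Compute completion times sequentially:
  Job 1: processing = 2, completes at 2
  Job 2: processing = 7, completes at 9
  Job 3: processing = 9, completes at 18
  Job 4: processing = 13, completes at 31
  Job 5: processing = 16, completes at 47
  Job 6: processing = 18, completes at 65
Sum of completion times = 172
Average completion time = 172/6 = 28.6667

28.6667


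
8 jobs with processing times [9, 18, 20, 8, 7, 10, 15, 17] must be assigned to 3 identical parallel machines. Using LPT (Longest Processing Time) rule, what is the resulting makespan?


Sort jobs in decreasing order (LPT): [20, 18, 17, 15, 10, 9, 8, 7]
Assign each job to the least loaded machine:
  Machine 1: jobs [20, 9, 7], load = 36
  Machine 2: jobs [18, 10, 8], load = 36
  Machine 3: jobs [17, 15], load = 32
Makespan = max load = 36

36


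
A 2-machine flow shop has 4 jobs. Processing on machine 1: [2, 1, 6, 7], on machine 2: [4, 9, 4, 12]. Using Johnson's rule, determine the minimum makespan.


Apply Johnson's rule:
  Group 1 (a <= b): [(2, 1, 9), (1, 2, 4), (4, 7, 12)]
  Group 2 (a > b): [(3, 6, 4)]
Optimal job order: [2, 1, 4, 3]
Schedule:
  Job 2: M1 done at 1, M2 done at 10
  Job 1: M1 done at 3, M2 done at 14
  Job 4: M1 done at 10, M2 done at 26
  Job 3: M1 done at 16, M2 done at 30
Makespan = 30

30


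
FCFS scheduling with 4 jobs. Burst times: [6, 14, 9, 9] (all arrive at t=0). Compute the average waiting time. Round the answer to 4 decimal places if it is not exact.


FCFS order (as given): [6, 14, 9, 9]
Waiting times:
  Job 1: wait = 0
  Job 2: wait = 6
  Job 3: wait = 20
  Job 4: wait = 29
Sum of waiting times = 55
Average waiting time = 55/4 = 13.75

13.75


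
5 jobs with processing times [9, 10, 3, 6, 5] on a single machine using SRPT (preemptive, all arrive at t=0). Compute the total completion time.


Since all jobs arrive at t=0, SRPT equals SPT ordering.
SPT order: [3, 5, 6, 9, 10]
Completion times:
  Job 1: p=3, C=3
  Job 2: p=5, C=8
  Job 3: p=6, C=14
  Job 4: p=9, C=23
  Job 5: p=10, C=33
Total completion time = 3 + 8 + 14 + 23 + 33 = 81

81


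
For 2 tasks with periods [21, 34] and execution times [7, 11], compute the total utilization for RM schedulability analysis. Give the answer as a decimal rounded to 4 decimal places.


Compute individual utilizations (exact fractions):
  Task 1: C/T = 7/21 = 1/3 (approx. 0.3333)
  Task 2: C/T = 11/34 (approx. 0.3235)
Total utilization U = 1/3 + 11/34 = 67/102
Rounded to 4 decimal places: U = 0.6569
RM (Liu & Layland) bound for 2 tasks = 0.828427; compare with U = 67/102 (approx. 0.656863)
U <= bound, so schedulable by RM sufficient condition.

0.6569


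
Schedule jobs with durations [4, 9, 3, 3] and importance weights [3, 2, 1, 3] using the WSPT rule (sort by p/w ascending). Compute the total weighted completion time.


Compute p/w ratios and sort ascending (WSPT): [(3, 3), (4, 3), (3, 1), (9, 2)]
Compute weighted completion times:
  Job (p=3,w=3): C=3, w*C=3*3=9
  Job (p=4,w=3): C=7, w*C=3*7=21
  Job (p=3,w=1): C=10, w*C=1*10=10
  Job (p=9,w=2): C=19, w*C=2*19=38
Total weighted completion time = 78

78


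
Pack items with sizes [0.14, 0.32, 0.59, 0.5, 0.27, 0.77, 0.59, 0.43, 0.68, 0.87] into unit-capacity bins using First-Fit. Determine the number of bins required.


Place items sequentially using First-Fit:
  Item 0.14 -> new Bin 1
  Item 0.32 -> Bin 1 (now 0.46)
  Item 0.59 -> new Bin 2
  Item 0.5 -> Bin 1 (now 0.96)
  Item 0.27 -> Bin 2 (now 0.86)
  Item 0.77 -> new Bin 3
  Item 0.59 -> new Bin 4
  Item 0.43 -> new Bin 5
  Item 0.68 -> new Bin 6
  Item 0.87 -> new Bin 7
Total bins used = 7

7


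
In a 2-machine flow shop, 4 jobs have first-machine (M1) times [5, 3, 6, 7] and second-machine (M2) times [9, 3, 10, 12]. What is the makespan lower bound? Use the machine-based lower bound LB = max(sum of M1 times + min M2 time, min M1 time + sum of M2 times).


LB1 = sum(M1 times) + min(M2 times) = 21 + 3 = 24
LB2 = min(M1 times) + sum(M2 times) = 3 + 34 = 37
Lower bound = max(LB1, LB2) = max(24, 37) = 37

37


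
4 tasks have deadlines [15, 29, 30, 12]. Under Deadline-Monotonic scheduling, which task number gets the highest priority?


Sort tasks by relative deadline (ascending):
  Task 4: deadline = 12
  Task 1: deadline = 15
  Task 2: deadline = 29
  Task 3: deadline = 30
Priority order (highest first): [4, 1, 2, 3]
Highest priority task = 4

4


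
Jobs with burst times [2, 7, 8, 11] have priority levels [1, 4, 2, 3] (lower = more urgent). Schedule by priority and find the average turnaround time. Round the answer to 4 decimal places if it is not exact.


Sort by priority (ascending = highest first):
Order: [(1, 2), (2, 8), (3, 11), (4, 7)]
Completion times:
  Priority 1, burst=2, C=2
  Priority 2, burst=8, C=10
  Priority 3, burst=11, C=21
  Priority 4, burst=7, C=28
Average turnaround = 61/4 = 15.25

15.25


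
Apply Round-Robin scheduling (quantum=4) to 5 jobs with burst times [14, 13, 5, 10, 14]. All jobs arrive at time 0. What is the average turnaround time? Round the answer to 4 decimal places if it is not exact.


Time quantum = 4
Execution trace:
  J1 runs 4 units, time = 4
  J2 runs 4 units, time = 8
  J3 runs 4 units, time = 12
  J4 runs 4 units, time = 16
  J5 runs 4 units, time = 20
  J1 runs 4 units, time = 24
  J2 runs 4 units, time = 28
  J3 runs 1 units, time = 29
  J4 runs 4 units, time = 33
  J5 runs 4 units, time = 37
  J1 runs 4 units, time = 41
  J2 runs 4 units, time = 45
  J4 runs 2 units, time = 47
  J5 runs 4 units, time = 51
  J1 runs 2 units, time = 53
  J2 runs 1 units, time = 54
  J5 runs 2 units, time = 56
Finish times: [53, 54, 29, 47, 56]
Average turnaround = 239/5 = 47.8

47.8


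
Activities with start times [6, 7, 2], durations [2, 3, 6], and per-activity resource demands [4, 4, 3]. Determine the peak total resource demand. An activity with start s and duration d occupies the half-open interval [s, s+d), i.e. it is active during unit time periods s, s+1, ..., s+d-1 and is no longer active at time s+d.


Each activity i is active on [start_i, start_i + duration_i).
Compute total resource usage per time slot:
  t=0: active resources = [], total = 0
  t=1: active resources = [], total = 0
  t=2: active resources = [3], total = 3
  t=3: active resources = [3], total = 3
  t=4: active resources = [3], total = 3
  t=5: active resources = [3], total = 3
  t=6: active resources = [4, 3], total = 7
  t=7: active resources = [4, 4, 3], total = 11
  t=8: active resources = [4], total = 4
  t=9: active resources = [4], total = 4
Peak resource demand = 11

11


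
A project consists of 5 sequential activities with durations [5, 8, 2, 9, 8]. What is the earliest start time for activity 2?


Activity 2 starts after activities 1 through 1 complete.
Predecessor durations: [5]
ES = 5 = 5

5


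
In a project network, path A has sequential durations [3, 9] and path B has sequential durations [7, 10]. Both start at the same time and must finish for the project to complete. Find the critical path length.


Path A total = 3 + 9 = 12
Path B total = 7 + 10 = 17
Critical path = longest path = max(12, 17) = 17

17


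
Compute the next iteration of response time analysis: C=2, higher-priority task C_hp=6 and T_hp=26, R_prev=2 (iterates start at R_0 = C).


R_next = C + ceil(R_prev / T_hp) * C_hp
ceil(2 / 26) = ceil(0.0769) = 1
Interference = 1 * 6 = 6
R_next = 2 + 6 = 8

8


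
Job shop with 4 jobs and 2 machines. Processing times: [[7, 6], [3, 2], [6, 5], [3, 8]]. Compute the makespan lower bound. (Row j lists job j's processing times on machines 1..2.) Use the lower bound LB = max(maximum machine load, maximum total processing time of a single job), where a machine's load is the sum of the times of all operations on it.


Machine loads:
  Machine 1: 7 + 3 + 6 + 3 = 19
  Machine 2: 6 + 2 + 5 + 8 = 21
Max machine load = 21
Job totals:
  Job 1: 13
  Job 2: 5
  Job 3: 11
  Job 4: 11
Max job total = 13
Lower bound = max(21, 13) = 21

21


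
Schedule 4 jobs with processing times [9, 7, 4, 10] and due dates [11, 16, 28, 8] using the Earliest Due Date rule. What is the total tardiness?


Sort by due date (EDD order): [(10, 8), (9, 11), (7, 16), (4, 28)]
Compute completion times and tardiness:
  Job 1: p=10, d=8, C=10, tardiness=max(0,10-8)=2
  Job 2: p=9, d=11, C=19, tardiness=max(0,19-11)=8
  Job 3: p=7, d=16, C=26, tardiness=max(0,26-16)=10
  Job 4: p=4, d=28, C=30, tardiness=max(0,30-28)=2
Total tardiness = 22

22


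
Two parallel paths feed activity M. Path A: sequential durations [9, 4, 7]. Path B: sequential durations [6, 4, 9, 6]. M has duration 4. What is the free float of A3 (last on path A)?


ES(A3) = sum of predecessors on chain A = 13
EF(A3) = ES + duration = 13 + 7 = 20
Successor of A3 is M. ES(M) = max(sum(A), sum(B)) = max(20, 25) = 25
Free float = ES(successor) - EF(current) = 25 - 20 = 5

5


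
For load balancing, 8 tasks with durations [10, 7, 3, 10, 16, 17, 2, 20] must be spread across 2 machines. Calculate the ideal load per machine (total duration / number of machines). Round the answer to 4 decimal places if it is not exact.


Total processing time = 10 + 7 + 3 + 10 + 16 + 17 + 2 + 20 = 85
Number of machines = 2
Ideal balanced load = 85 / 2 = 42.5

42.5


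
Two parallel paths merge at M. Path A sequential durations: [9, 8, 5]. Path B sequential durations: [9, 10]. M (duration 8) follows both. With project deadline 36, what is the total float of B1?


Forward pass: ES(B1) = sum of predecessors on chain B = 0
EF = ES + duration = 0 + 9 = 9
Backward pass: LF(M) = deadline = 36; LS(M) = 36 - 8 = 28
LF(B1) = LS(M) - sum(successors on chain B) = 28 - 10 = 18
LS = LF - duration = 18 - 9 = 9
Total float = LS - ES = 9 - 0 = 9

9


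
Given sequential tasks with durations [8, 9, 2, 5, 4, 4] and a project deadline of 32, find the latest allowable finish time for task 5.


LF(activity 5) = deadline - sum of successor durations
Successors: activities 6 through 6 with durations [4]
Sum of successor durations = 4
LF = 32 - 4 = 28

28


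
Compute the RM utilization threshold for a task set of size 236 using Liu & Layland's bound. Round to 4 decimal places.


Compute 2^(1/236) = 1.0029413817
Subtract 1: 1.0029413817 - 1 = 0.0029413817
Multiply by n: 236 * 0.0029413817 = 0.6941660812
Round to 4 dp: 0.6942

0.6942


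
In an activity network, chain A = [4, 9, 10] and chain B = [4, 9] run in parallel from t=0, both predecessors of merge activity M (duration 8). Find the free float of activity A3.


ES(A3) = sum of predecessors on chain A = 13
EF(A3) = ES + duration = 13 + 10 = 23
Successor of A3 is M. ES(M) = max(sum(A), sum(B)) = max(23, 13) = 23
Free float = ES(successor) - EF(current) = 23 - 23 = 0

0


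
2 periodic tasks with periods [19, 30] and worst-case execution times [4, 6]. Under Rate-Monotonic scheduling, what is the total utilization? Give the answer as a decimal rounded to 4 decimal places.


Compute individual utilizations (exact fractions):
  Task 1: C/T = 4/19 (approx. 0.2105)
  Task 2: C/T = 6/30 = 1/5 (approx. 0.2)
Total utilization U = 4/19 + 1/5 = 39/95
Rounded to 4 decimal places: U = 0.4105
RM (Liu & Layland) bound for 2 tasks = 0.828427; compare with U = 39/95 (approx. 0.410526)
U <= bound, so schedulable by RM sufficient condition.

0.4105


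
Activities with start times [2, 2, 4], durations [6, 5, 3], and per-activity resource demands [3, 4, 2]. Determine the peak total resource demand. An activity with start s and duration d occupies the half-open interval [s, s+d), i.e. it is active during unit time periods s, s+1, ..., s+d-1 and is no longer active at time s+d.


Each activity i is active on [start_i, start_i + duration_i).
Compute total resource usage per time slot:
  t=0: active resources = [], total = 0
  t=1: active resources = [], total = 0
  t=2: active resources = [3, 4], total = 7
  t=3: active resources = [3, 4], total = 7
  t=4: active resources = [3, 4, 2], total = 9
  t=5: active resources = [3, 4, 2], total = 9
  t=6: active resources = [3, 4, 2], total = 9
  t=7: active resources = [3], total = 3
Peak resource demand = 9

9


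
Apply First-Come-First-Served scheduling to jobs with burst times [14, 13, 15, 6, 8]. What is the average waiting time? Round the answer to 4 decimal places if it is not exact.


FCFS order (as given): [14, 13, 15, 6, 8]
Waiting times:
  Job 1: wait = 0
  Job 2: wait = 14
  Job 3: wait = 27
  Job 4: wait = 42
  Job 5: wait = 48
Sum of waiting times = 131
Average waiting time = 131/5 = 26.2

26.2


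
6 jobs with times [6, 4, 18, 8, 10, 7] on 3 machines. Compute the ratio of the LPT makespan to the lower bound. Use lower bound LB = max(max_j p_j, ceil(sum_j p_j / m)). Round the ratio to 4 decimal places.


LPT order: [18, 10, 8, 7, 6, 4]
Machine loads after assignment: [18, 16, 19]
LPT makespan = 19
Lower bound = max(max_job, ceil(total/3)) = max(18, 18) = 18
Ratio = 19 / 18 = 1.0556

1.0556


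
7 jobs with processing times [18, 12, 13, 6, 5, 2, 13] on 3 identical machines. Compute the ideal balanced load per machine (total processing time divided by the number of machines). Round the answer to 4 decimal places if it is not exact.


Total processing time = 18 + 12 + 13 + 6 + 5 + 2 + 13 = 69
Number of machines = 3
Ideal balanced load = 69 / 3 = 23.0

23.0


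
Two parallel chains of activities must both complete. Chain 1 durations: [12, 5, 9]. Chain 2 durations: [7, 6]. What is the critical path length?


Path A total = 12 + 5 + 9 = 26
Path B total = 7 + 6 = 13
Critical path = longest path = max(26, 13) = 26

26


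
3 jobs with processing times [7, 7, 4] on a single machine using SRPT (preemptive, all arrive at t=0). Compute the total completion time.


Since all jobs arrive at t=0, SRPT equals SPT ordering.
SPT order: [4, 7, 7]
Completion times:
  Job 1: p=4, C=4
  Job 2: p=7, C=11
  Job 3: p=7, C=18
Total completion time = 4 + 11 + 18 = 33

33


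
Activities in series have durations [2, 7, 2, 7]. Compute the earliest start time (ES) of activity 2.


Activity 2 starts after activities 1 through 1 complete.
Predecessor durations: [2]
ES = 2 = 2

2


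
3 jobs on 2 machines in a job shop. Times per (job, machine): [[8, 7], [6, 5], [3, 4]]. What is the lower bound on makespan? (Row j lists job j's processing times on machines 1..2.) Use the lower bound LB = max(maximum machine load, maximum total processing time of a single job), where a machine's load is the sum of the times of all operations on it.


Machine loads:
  Machine 1: 8 + 6 + 3 = 17
  Machine 2: 7 + 5 + 4 = 16
Max machine load = 17
Job totals:
  Job 1: 15
  Job 2: 11
  Job 3: 7
Max job total = 15
Lower bound = max(17, 15) = 17

17


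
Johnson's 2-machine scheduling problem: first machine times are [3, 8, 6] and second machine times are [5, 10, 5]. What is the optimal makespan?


Apply Johnson's rule:
  Group 1 (a <= b): [(1, 3, 5), (2, 8, 10)]
  Group 2 (a > b): [(3, 6, 5)]
Optimal job order: [1, 2, 3]
Schedule:
  Job 1: M1 done at 3, M2 done at 8
  Job 2: M1 done at 11, M2 done at 21
  Job 3: M1 done at 17, M2 done at 26
Makespan = 26

26


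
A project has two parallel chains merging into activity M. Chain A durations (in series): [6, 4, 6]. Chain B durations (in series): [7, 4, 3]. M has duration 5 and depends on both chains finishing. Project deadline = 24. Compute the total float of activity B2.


Forward pass: ES(B2) = sum of predecessors on chain B = 7
EF = ES + duration = 7 + 4 = 11
Backward pass: LF(M) = deadline = 24; LS(M) = 24 - 5 = 19
LF(B2) = LS(M) - sum(successors on chain B) = 19 - 3 = 16
LS = LF - duration = 16 - 4 = 12
Total float = LS - ES = 12 - 7 = 5

5


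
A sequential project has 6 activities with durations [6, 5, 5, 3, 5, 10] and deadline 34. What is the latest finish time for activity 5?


LF(activity 5) = deadline - sum of successor durations
Successors: activities 6 through 6 with durations [10]
Sum of successor durations = 10
LF = 34 - 10 = 24

24


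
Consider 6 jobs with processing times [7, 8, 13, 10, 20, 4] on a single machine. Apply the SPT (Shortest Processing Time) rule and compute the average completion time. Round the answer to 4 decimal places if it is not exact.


Sort jobs by processing time (SPT order): [4, 7, 8, 10, 13, 20]
Compute completion times sequentially:
  Job 1: processing = 4, completes at 4
  Job 2: processing = 7, completes at 11
  Job 3: processing = 8, completes at 19
  Job 4: processing = 10, completes at 29
  Job 5: processing = 13, completes at 42
  Job 6: processing = 20, completes at 62
Sum of completion times = 167
Average completion time = 167/6 = 27.8333

27.8333


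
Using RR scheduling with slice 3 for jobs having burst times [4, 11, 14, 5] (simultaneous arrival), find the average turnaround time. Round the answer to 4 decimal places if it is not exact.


Time quantum = 3
Execution trace:
  J1 runs 3 units, time = 3
  J2 runs 3 units, time = 6
  J3 runs 3 units, time = 9
  J4 runs 3 units, time = 12
  J1 runs 1 units, time = 13
  J2 runs 3 units, time = 16
  J3 runs 3 units, time = 19
  J4 runs 2 units, time = 21
  J2 runs 3 units, time = 24
  J3 runs 3 units, time = 27
  J2 runs 2 units, time = 29
  J3 runs 3 units, time = 32
  J3 runs 2 units, time = 34
Finish times: [13, 29, 34, 21]
Average turnaround = 97/4 = 24.25

24.25


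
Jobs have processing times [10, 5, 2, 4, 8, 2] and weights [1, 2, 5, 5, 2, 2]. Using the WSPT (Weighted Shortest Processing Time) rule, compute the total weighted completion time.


Compute p/w ratios and sort ascending (WSPT): [(2, 5), (4, 5), (2, 2), (5, 2), (8, 2), (10, 1)]
Compute weighted completion times:
  Job (p=2,w=5): C=2, w*C=5*2=10
  Job (p=4,w=5): C=6, w*C=5*6=30
  Job (p=2,w=2): C=8, w*C=2*8=16
  Job (p=5,w=2): C=13, w*C=2*13=26
  Job (p=8,w=2): C=21, w*C=2*21=42
  Job (p=10,w=1): C=31, w*C=1*31=31
Total weighted completion time = 155

155


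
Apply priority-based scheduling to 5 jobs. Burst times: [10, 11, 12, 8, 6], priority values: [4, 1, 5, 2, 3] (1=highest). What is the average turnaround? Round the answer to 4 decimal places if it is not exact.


Sort by priority (ascending = highest first):
Order: [(1, 11), (2, 8), (3, 6), (4, 10), (5, 12)]
Completion times:
  Priority 1, burst=11, C=11
  Priority 2, burst=8, C=19
  Priority 3, burst=6, C=25
  Priority 4, burst=10, C=35
  Priority 5, burst=12, C=47
Average turnaround = 137/5 = 27.4

27.4


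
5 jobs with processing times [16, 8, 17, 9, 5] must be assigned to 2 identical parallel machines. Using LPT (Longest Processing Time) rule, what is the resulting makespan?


Sort jobs in decreasing order (LPT): [17, 16, 9, 8, 5]
Assign each job to the least loaded machine:
  Machine 1: jobs [17, 8, 5], load = 30
  Machine 2: jobs [16, 9], load = 25
Makespan = max load = 30

30


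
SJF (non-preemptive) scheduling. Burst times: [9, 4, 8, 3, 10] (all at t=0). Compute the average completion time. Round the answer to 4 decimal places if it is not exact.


SJF order (ascending): [3, 4, 8, 9, 10]
Completion times:
  Job 1: burst=3, C=3
  Job 2: burst=4, C=7
  Job 3: burst=8, C=15
  Job 4: burst=9, C=24
  Job 5: burst=10, C=34
Average completion = 83/5 = 16.6

16.6


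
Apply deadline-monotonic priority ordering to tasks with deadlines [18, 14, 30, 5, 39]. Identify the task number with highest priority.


Sort tasks by relative deadline (ascending):
  Task 4: deadline = 5
  Task 2: deadline = 14
  Task 1: deadline = 18
  Task 3: deadline = 30
  Task 5: deadline = 39
Priority order (highest first): [4, 2, 1, 3, 5]
Highest priority task = 4

4


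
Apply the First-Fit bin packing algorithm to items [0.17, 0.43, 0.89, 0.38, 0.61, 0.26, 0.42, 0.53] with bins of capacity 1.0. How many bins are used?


Place items sequentially using First-Fit:
  Item 0.17 -> new Bin 1
  Item 0.43 -> Bin 1 (now 0.6)
  Item 0.89 -> new Bin 2
  Item 0.38 -> Bin 1 (now 0.98)
  Item 0.61 -> new Bin 3
  Item 0.26 -> Bin 3 (now 0.87)
  Item 0.42 -> new Bin 4
  Item 0.53 -> Bin 4 (now 0.95)
Total bins used = 4

4


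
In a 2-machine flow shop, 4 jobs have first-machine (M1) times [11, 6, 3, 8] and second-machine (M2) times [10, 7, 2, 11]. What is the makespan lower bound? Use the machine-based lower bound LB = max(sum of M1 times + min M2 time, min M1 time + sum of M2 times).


LB1 = sum(M1 times) + min(M2 times) = 28 + 2 = 30
LB2 = min(M1 times) + sum(M2 times) = 3 + 30 = 33
Lower bound = max(LB1, LB2) = max(30, 33) = 33

33


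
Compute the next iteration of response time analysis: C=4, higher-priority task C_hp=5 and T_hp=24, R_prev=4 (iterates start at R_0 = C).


R_next = C + ceil(R_prev / T_hp) * C_hp
ceil(4 / 24) = ceil(0.1667) = 1
Interference = 1 * 5 = 5
R_next = 4 + 5 = 9

9


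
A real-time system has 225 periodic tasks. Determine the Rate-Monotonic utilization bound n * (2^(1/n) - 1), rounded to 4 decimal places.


Compute 2^(1/225) = 1.0030854042
Subtract 1: 1.0030854042 - 1 = 0.0030854042
Multiply by n: 225 * 0.0030854042 = 0.6942159450
Round to 4 dp: 0.6942

0.6942


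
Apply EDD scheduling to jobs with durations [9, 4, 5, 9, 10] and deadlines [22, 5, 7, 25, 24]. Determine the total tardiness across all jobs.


Sort by due date (EDD order): [(4, 5), (5, 7), (9, 22), (10, 24), (9, 25)]
Compute completion times and tardiness:
  Job 1: p=4, d=5, C=4, tardiness=max(0,4-5)=0
  Job 2: p=5, d=7, C=9, tardiness=max(0,9-7)=2
  Job 3: p=9, d=22, C=18, tardiness=max(0,18-22)=0
  Job 4: p=10, d=24, C=28, tardiness=max(0,28-24)=4
  Job 5: p=9, d=25, C=37, tardiness=max(0,37-25)=12
Total tardiness = 18

18


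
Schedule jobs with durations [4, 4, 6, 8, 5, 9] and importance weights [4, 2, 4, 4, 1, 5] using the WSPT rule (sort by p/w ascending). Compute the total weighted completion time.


Compute p/w ratios and sort ascending (WSPT): [(4, 4), (6, 4), (9, 5), (4, 2), (8, 4), (5, 1)]
Compute weighted completion times:
  Job (p=4,w=4): C=4, w*C=4*4=16
  Job (p=6,w=4): C=10, w*C=4*10=40
  Job (p=9,w=5): C=19, w*C=5*19=95
  Job (p=4,w=2): C=23, w*C=2*23=46
  Job (p=8,w=4): C=31, w*C=4*31=124
  Job (p=5,w=1): C=36, w*C=1*36=36
Total weighted completion time = 357

357


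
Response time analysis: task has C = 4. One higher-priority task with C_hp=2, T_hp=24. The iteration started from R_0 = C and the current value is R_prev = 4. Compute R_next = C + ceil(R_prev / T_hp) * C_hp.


R_next = C + ceil(R_prev / T_hp) * C_hp
ceil(4 / 24) = ceil(0.1667) = 1
Interference = 1 * 2 = 2
R_next = 4 + 2 = 6

6


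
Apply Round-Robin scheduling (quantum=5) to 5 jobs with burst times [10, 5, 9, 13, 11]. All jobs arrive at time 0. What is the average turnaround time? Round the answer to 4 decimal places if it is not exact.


Time quantum = 5
Execution trace:
  J1 runs 5 units, time = 5
  J2 runs 5 units, time = 10
  J3 runs 5 units, time = 15
  J4 runs 5 units, time = 20
  J5 runs 5 units, time = 25
  J1 runs 5 units, time = 30
  J3 runs 4 units, time = 34
  J4 runs 5 units, time = 39
  J5 runs 5 units, time = 44
  J4 runs 3 units, time = 47
  J5 runs 1 units, time = 48
Finish times: [30, 10, 34, 47, 48]
Average turnaround = 169/5 = 33.8

33.8
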